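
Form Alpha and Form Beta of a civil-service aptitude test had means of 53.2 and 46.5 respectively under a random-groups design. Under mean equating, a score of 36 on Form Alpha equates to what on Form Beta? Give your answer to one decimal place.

Mean equating: y = x + (M_Y − M_X) = 36 + (46.5 − 53.2) = 29.3

29.3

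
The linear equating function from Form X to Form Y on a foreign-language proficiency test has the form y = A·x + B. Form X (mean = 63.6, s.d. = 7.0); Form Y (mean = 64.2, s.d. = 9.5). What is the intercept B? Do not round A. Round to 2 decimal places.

A = SD_Y / SD_X = 9.5 / 7.0 = 1.357143
B = M_Y − A·M_X = 64.2 − 1.357143 × 63.6 = -22.11

-22.11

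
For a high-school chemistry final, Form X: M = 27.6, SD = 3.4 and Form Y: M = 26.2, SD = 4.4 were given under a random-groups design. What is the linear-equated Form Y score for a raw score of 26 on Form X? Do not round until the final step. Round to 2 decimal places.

Linear equating: y = (SD_Y/SD_X)(x − M_X) + M_Y
y = (4.4/3.4)(26 − 27.6) + 26.2
y = 1.294118 × -1.6 + 26.2 = -2.0706 + 26.2 = 24.13

24.13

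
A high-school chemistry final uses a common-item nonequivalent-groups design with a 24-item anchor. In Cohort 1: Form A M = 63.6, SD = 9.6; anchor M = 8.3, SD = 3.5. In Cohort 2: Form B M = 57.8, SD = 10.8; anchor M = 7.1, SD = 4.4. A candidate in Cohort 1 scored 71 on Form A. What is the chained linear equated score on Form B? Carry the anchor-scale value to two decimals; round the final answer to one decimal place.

67.4

Form A → anchor (Cohort 1): v = (3.5/9.6)(71 − 63.6) + 8.3 = 11.00
anchor → Form B (Cohort 2): y = (10.8/4.4)(11.00 − 7.1) + 57.8 = 67.4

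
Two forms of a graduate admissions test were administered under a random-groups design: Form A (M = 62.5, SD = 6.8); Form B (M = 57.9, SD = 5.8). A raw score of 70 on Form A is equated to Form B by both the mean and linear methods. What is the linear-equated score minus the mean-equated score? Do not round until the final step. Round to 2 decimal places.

-1.10

Mean-equated: 70 + (57.9 − 62.5) = 65.40
Linear-equated: (5.8/6.8)(70 − 62.5) + 57.9 = 64.297
Difference = 64.297 − 65.40 = -1.10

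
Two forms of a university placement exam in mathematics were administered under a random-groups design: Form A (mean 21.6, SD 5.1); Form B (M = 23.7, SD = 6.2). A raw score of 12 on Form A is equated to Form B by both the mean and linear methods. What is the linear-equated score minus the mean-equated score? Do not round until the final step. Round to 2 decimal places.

-2.07

Mean-equated: 12 + (23.7 − 21.6) = 14.10
Linear-equated: (6.2/5.1)(12 − 21.6) + 23.7 = 12.029
Difference = 12.029 − 14.10 = -2.07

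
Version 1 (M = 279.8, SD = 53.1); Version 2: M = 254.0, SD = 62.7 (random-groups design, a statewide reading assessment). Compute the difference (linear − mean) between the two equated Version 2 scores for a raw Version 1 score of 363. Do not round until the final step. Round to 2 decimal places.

Mean-equated: 363 + (254.0 − 279.8) = 337.20
Linear-equated: (62.7/53.1)(363 − 279.8) + 254.0 = 352.242
Difference = 352.242 − 337.20 = 15.04

15.04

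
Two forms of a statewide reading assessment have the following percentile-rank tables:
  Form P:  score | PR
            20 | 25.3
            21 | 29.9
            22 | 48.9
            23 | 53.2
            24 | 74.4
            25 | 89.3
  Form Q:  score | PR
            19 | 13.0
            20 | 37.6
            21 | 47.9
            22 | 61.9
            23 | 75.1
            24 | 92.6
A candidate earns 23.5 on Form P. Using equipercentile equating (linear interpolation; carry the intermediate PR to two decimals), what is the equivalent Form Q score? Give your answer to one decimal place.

PR of 23.5 on Form P: 53.2 + (23.5 − 23)/(24 − 23) × (74.4 − 53.2) = 63.80
On Form Q, PR 63.80 falls between score 22 (PR 61.9) and 23 (PR 75.1).
Interpolate: 22 + (63.80 − 61.9)/(75.1 − 61.9) × (23 − 22) = 22.1

22.1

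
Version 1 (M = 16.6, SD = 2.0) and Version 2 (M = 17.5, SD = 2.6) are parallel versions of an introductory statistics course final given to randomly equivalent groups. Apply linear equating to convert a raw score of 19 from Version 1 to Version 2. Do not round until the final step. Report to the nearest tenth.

20.6

Linear equating: y = (SD_Y/SD_X)(x − M_X) + M_Y
y = (2.6/2.0)(19 − 16.6) + 17.5
y = 1.300000 × 2.4 + 17.5 = 3.1200 + 17.5 = 20.6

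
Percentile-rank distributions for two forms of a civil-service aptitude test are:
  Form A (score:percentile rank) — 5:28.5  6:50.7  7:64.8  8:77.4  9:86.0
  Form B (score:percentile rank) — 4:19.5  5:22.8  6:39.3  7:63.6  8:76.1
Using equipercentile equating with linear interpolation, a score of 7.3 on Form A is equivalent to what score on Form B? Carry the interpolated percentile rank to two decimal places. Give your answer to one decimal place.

PR of 7.3 on Form A: 64.8 + (7.3 − 7)/(8 − 7) × (77.4 − 64.8) = 68.58
On Form B, PR 68.58 falls between score 7 (PR 63.6) and 8 (PR 76.1).
Interpolate: 7 + (68.58 − 63.6)/(76.1 − 63.6) × (8 − 7) = 7.4

7.4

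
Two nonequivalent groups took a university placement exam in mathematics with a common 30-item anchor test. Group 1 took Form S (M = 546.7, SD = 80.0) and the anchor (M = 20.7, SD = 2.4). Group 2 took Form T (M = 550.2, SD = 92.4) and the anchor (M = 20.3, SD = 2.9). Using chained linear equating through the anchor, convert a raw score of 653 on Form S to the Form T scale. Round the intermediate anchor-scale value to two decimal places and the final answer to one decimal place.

Form S → anchor (Group 1): v = (2.4/80.0)(653 − 546.7) + 20.7 = 23.89
anchor → Form T (Group 2): y = (92.4/2.9)(23.89 − 20.3) + 550.2 = 664.6

664.6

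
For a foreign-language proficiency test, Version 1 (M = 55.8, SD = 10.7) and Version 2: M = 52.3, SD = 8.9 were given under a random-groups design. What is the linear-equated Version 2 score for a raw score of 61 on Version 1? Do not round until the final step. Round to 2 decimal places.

Linear equating: y = (SD_Y/SD_X)(x − M_X) + M_Y
y = (8.9/10.7)(61 − 55.8) + 52.3
y = 0.831776 × 5.2 + 52.3 = 4.3252 + 52.3 = 56.63

56.63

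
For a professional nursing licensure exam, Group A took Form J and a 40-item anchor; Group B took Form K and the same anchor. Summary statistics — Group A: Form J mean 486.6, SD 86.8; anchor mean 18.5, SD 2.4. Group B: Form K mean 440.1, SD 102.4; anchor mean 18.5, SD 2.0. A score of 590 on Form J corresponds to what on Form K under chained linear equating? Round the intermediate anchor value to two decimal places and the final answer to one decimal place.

586.5

Form J → anchor (Group A): v = (2.4/86.8)(590 − 486.6) + 18.5 = 21.36
anchor → Form K (Group B): y = (102.4/2.0)(21.36 − 18.5) + 440.1 = 586.5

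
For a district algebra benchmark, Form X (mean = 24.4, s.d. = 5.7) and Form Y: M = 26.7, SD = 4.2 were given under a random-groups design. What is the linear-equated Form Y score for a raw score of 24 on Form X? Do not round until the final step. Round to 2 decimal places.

Linear equating: y = (SD_Y/SD_X)(x − M_X) + M_Y
y = (4.2/5.7)(24 − 24.4) + 26.7
y = 0.736842 × -0.4 + 26.7 = -0.2947 + 26.7 = 26.41

26.41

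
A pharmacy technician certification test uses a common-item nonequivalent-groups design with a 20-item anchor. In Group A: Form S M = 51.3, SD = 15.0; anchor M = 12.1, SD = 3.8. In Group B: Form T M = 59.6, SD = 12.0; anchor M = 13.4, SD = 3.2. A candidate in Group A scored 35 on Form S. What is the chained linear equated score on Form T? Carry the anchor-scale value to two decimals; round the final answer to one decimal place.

39.2

Form S → anchor (Group A): v = (3.8/15.0)(35 − 51.3) + 12.1 = 7.97
anchor → Form T (Group B): y = (12.0/3.2)(7.97 − 13.4) + 59.6 = 39.2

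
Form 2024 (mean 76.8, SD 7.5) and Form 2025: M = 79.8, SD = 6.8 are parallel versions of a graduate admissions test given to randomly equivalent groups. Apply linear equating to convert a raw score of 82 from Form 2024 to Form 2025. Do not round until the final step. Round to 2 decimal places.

Linear equating: y = (SD_Y/SD_X)(x − M_X) + M_Y
y = (6.8/7.5)(82 − 76.8) + 79.8
y = 0.906667 × 5.2 + 79.8 = 4.7147 + 79.8 = 84.51

84.51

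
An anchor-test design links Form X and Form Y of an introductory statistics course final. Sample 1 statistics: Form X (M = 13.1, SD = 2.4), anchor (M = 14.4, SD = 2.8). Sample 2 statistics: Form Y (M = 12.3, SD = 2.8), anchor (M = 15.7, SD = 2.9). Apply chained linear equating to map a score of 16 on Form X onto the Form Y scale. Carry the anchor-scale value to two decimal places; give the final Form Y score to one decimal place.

14.3

Form X → anchor (Sample 1): v = (2.8/2.4)(16 − 13.1) + 14.4 = 17.78
anchor → Form Y (Sample 2): y = (2.8/2.9)(17.78 − 15.7) + 12.3 = 14.3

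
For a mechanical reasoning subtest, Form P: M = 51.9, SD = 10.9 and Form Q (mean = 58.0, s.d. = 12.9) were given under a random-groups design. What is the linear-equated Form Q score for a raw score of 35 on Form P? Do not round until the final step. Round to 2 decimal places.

Linear equating: y = (SD_Y/SD_X)(x − M_X) + M_Y
y = (12.9/10.9)(35 − 51.9) + 58.0
y = 1.183486 × -16.9 + 58.0 = -20.0009 + 58.0 = 38.00

38.00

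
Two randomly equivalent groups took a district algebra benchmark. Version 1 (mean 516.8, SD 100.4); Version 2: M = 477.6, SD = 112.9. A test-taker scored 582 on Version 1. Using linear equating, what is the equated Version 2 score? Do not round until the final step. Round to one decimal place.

550.9

Linear equating: y = (SD_Y/SD_X)(x − M_X) + M_Y
y = (112.9/100.4)(582 − 516.8) + 477.6
y = 1.124502 × 65.2 + 477.6 = 73.3175 + 477.6 = 550.9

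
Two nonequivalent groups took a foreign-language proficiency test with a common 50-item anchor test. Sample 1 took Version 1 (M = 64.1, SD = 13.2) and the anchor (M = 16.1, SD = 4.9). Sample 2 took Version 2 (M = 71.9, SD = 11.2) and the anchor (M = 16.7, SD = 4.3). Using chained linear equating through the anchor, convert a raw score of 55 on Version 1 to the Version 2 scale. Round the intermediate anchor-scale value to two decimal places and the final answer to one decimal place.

Version 1 → anchor (Sample 1): v = (4.9/13.2)(55 − 64.1) + 16.1 = 12.72
anchor → Version 2 (Sample 2): y = (11.2/4.3)(12.72 − 16.7) + 71.9 = 61.5

61.5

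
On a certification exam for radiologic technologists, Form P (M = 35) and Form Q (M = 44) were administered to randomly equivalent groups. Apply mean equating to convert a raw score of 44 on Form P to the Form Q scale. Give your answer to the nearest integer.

Mean equating: y = x + (M_Y − M_X) = 44 + (44 − 35) = 53

53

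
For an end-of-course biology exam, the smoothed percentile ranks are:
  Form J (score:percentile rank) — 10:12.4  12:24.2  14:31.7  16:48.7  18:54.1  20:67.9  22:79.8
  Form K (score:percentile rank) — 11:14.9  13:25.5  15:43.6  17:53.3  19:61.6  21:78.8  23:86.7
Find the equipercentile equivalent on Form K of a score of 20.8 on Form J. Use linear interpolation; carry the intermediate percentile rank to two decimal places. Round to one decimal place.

20.3

PR of 20.8 on Form J: 67.9 + (20.8 − 20)/(22 − 20) × (79.8 − 67.9) = 72.66
On Form K, PR 72.66 falls between score 19 (PR 61.6) and 21 (PR 78.8).
Interpolate: 19 + (72.66 − 61.6)/(78.8 − 61.6) × (21 − 19) = 20.3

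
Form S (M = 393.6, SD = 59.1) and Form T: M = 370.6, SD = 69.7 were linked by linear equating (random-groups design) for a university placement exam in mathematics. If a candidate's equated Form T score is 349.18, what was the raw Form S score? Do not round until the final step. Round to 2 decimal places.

Invert y = (SD_Y/SD_X)(x − M_X) + M_Y:
x = (SD_X/SD_Y)(y − M_Y) + M_X = (59.1/69.7)(349.18 − 370.6) + 393.6
x = 0.847920 × -21.420 + 393.6 = 375.44

375.44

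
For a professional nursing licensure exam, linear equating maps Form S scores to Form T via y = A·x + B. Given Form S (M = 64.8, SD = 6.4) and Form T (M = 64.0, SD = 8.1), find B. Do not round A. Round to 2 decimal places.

-18.01

A = SD_Y / SD_X = 8.1 / 6.4 = 1.265625
B = M_Y − A·M_X = 64.0 − 1.265625 × 64.8 = -18.01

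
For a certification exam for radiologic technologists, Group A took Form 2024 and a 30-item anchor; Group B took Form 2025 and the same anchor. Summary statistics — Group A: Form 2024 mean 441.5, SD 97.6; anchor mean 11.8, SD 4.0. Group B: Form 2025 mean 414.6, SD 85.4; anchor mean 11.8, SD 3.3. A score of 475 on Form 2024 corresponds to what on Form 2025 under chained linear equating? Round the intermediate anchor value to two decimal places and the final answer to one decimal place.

Form 2024 → anchor (Group A): v = (4.0/97.6)(475 − 441.5) + 11.8 = 13.17
anchor → Form 2025 (Group B): y = (85.4/3.3)(13.17 − 11.8) + 414.6 = 450.1

450.1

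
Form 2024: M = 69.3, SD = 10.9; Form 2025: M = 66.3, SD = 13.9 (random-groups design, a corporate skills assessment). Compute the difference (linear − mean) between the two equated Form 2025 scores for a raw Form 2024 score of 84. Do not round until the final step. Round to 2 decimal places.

4.05

Mean-equated: 84 + (66.3 − 69.3) = 81.00
Linear-equated: (13.9/10.9)(84 − 69.3) + 66.3 = 85.046
Difference = 85.046 − 81.00 = 4.05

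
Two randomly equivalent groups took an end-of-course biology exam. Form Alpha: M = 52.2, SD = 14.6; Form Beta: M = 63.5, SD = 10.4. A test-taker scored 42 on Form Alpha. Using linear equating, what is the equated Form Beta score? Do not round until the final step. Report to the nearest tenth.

Linear equating: y = (SD_Y/SD_X)(x − M_X) + M_Y
y = (10.4/14.6)(42 − 52.2) + 63.5
y = 0.712329 × -10.2 + 63.5 = -7.2658 + 63.5 = 56.2

56.2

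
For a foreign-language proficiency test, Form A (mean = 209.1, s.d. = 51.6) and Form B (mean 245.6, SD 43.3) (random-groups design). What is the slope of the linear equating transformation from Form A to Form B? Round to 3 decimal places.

0.839

A = SD_Y / SD_X = 43.3 / 51.6 = 0.839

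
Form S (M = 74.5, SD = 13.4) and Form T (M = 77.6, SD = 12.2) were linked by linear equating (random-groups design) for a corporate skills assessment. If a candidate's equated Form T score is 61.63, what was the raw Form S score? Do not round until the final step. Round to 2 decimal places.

56.96

Invert y = (SD_Y/SD_X)(x − M_X) + M_Y:
x = (SD_X/SD_Y)(y − M_Y) + M_X = (13.4/12.2)(61.63 − 77.6) + 74.5
x = 1.098361 × -15.970 + 74.5 = 56.96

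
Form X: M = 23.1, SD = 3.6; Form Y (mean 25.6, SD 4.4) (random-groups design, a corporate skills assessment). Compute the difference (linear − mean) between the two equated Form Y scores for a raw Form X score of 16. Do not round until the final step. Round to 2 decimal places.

Mean-equated: 16 + (25.6 − 23.1) = 18.50
Linear-equated: (4.4/3.6)(16 − 23.1) + 25.6 = 16.922
Difference = 16.922 − 18.50 = -1.58

-1.58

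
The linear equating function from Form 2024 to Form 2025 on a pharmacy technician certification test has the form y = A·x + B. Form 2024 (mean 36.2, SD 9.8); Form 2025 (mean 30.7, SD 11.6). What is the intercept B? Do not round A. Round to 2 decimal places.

A = SD_Y / SD_X = 11.6 / 9.8 = 1.183673
B = M_Y − A·M_X = 30.7 − 1.183673 × 36.2 = -12.15

-12.15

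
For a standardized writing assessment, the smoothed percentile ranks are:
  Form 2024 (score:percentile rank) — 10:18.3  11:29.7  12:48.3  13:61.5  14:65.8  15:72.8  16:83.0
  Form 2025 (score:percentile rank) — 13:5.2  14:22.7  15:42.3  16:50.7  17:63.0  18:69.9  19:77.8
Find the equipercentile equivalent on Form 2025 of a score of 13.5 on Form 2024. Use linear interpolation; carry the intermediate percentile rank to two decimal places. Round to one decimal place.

PR of 13.5 on Form 2024: 61.5 + (13.5 − 13)/(14 − 13) × (65.8 − 61.5) = 63.65
On Form 2025, PR 63.65 falls between score 17 (PR 63.0) and 18 (PR 69.9).
Interpolate: 17 + (63.65 − 63.0)/(69.9 − 63.0) × (18 − 17) = 17.1

17.1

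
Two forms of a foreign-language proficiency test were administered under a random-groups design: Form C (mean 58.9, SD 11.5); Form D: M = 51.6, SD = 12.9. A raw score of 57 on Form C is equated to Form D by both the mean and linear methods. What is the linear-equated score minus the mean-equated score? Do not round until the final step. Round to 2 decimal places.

Mean-equated: 57 + (51.6 − 58.9) = 49.70
Linear-equated: (12.9/11.5)(57 − 58.9) + 51.6 = 49.469
Difference = 49.469 − 49.70 = -0.23

-0.23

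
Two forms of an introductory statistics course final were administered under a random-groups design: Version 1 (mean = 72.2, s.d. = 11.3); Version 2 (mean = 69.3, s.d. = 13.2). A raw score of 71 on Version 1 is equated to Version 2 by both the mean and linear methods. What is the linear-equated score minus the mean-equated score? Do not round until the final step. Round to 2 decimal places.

-0.20

Mean-equated: 71 + (69.3 − 72.2) = 68.10
Linear-equated: (13.2/11.3)(71 − 72.2) + 69.3 = 67.898
Difference = 67.898 − 68.10 = -0.20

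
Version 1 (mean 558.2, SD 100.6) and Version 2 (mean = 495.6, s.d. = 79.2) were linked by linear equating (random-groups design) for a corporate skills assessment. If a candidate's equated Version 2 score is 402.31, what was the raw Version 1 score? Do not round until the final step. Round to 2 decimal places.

Invert y = (SD_Y/SD_X)(x − M_X) + M_Y:
x = (SD_X/SD_Y)(y − M_Y) + M_X = (100.6/79.2)(402.31 − 495.6) + 558.2
x = 1.270202 × -93.290 + 558.2 = 439.70

439.70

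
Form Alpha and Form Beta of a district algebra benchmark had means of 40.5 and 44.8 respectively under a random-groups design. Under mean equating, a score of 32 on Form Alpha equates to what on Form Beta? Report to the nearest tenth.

36.3

Mean equating: y = x + (M_Y − M_X) = 32 + (44.8 − 40.5) = 36.3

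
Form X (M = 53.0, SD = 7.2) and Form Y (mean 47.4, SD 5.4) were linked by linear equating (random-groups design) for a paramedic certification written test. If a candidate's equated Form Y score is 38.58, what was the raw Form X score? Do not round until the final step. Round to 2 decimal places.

41.24

Invert y = (SD_Y/SD_X)(x − M_X) + M_Y:
x = (SD_X/SD_Y)(y − M_Y) + M_X = (7.2/5.4)(38.58 − 47.4) + 53.0
x = 1.333333 × -8.820 + 53.0 = 41.24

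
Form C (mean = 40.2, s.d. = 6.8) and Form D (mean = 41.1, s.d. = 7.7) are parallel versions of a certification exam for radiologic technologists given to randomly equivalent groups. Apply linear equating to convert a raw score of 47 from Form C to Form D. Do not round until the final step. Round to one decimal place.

Linear equating: y = (SD_Y/SD_X)(x − M_X) + M_Y
y = (7.7/6.8)(47 − 40.2) + 41.1
y = 1.132353 × 6.8 + 41.1 = 7.7000 + 41.1 = 48.8

48.8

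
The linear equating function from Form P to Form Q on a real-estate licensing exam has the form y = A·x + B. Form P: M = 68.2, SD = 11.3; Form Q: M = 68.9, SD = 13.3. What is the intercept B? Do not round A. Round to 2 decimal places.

-11.37

A = SD_Y / SD_X = 13.3 / 11.3 = 1.176991
B = M_Y − A·M_X = 68.9 − 1.176991 × 68.2 = -11.37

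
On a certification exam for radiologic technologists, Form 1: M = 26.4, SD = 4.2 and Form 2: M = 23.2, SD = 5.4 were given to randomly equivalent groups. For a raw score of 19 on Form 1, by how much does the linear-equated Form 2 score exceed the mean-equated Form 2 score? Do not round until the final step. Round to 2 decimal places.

-2.11

Mean-equated: 19 + (23.2 − 26.4) = 15.80
Linear-equated: (5.4/4.2)(19 − 26.4) + 23.2 = 13.686
Difference = 13.686 − 15.80 = -2.11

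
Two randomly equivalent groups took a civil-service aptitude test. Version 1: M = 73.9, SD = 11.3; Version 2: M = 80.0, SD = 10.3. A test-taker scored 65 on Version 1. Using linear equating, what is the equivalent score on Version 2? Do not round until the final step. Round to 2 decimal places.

71.89

Linear equating: y = (SD_Y/SD_X)(x − M_X) + M_Y
y = (10.3/11.3)(65 − 73.9) + 80.0
y = 0.911504 × -8.9 + 80.0 = -8.1124 + 80.0 = 71.89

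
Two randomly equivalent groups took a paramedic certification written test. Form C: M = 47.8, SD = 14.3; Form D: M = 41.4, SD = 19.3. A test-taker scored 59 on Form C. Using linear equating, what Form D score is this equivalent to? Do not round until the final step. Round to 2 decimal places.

56.52

Linear equating: y = (SD_Y/SD_X)(x − M_X) + M_Y
y = (19.3/14.3)(59 − 47.8) + 41.4
y = 1.349650 × 11.2 + 41.4 = 15.1161 + 41.4 = 56.52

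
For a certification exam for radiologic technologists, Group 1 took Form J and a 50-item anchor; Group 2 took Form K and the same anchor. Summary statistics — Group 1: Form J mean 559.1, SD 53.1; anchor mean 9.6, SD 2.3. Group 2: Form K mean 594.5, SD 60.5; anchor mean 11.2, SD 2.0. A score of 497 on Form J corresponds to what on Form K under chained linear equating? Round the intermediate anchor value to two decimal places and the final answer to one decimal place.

Form J → anchor (Group 1): v = (2.3/53.1)(497 − 559.1) + 9.6 = 6.91
anchor → Form K (Group 2): y = (60.5/2.0)(6.91 − 11.2) + 594.5 = 464.7

464.7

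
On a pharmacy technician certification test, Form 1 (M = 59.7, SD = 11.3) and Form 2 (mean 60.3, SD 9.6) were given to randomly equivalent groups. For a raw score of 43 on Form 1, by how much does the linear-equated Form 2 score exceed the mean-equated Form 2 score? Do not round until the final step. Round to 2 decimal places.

2.51

Mean-equated: 43 + (60.3 − 59.7) = 43.60
Linear-equated: (9.6/11.3)(43 − 59.7) + 60.3 = 46.112
Difference = 46.112 − 43.60 = 2.51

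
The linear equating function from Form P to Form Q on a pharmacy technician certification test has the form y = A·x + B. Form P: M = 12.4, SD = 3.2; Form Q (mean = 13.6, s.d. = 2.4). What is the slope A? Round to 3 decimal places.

0.750

A = SD_Y / SD_X = 2.4 / 3.2 = 0.750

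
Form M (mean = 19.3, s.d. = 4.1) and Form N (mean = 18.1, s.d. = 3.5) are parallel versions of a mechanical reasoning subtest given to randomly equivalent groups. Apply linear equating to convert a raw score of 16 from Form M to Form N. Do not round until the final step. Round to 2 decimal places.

Linear equating: y = (SD_Y/SD_X)(x − M_X) + M_Y
y = (3.5/4.1)(16 − 19.3) + 18.1
y = 0.853659 × -3.3 + 18.1 = -2.8171 + 18.1 = 15.28

15.28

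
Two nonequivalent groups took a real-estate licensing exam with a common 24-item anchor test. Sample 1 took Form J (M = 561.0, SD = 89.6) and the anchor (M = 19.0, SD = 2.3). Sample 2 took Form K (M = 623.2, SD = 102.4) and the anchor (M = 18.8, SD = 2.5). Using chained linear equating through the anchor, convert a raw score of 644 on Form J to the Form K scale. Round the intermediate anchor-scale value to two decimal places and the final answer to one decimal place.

Form J → anchor (Sample 1): v = (2.3/89.6)(644 − 561.0) + 19.0 = 21.13
anchor → Form K (Sample 2): y = (102.4/2.5)(21.13 − 18.8) + 623.2 = 718.6

718.6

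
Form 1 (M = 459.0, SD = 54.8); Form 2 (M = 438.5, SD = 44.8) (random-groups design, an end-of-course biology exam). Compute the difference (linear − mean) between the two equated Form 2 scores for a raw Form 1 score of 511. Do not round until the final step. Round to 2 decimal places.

Mean-equated: 511 + (438.5 − 459.0) = 490.50
Linear-equated: (44.8/54.8)(511 − 459.0) + 438.5 = 481.011
Difference = 481.011 − 490.50 = -9.49

-9.49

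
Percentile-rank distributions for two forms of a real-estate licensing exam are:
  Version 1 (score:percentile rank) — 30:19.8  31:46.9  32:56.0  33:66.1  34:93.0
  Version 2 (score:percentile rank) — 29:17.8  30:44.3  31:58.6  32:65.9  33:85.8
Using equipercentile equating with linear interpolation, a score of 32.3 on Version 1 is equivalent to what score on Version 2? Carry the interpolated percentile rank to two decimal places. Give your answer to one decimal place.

31.1

PR of 32.3 on Version 1: 56.0 + (32.3 − 32)/(33 − 32) × (66.1 − 56.0) = 59.03
On Version 2, PR 59.03 falls between score 31 (PR 58.6) and 32 (PR 65.9).
Interpolate: 31 + (59.03 − 58.6)/(65.9 − 58.6) × (32 − 31) = 31.1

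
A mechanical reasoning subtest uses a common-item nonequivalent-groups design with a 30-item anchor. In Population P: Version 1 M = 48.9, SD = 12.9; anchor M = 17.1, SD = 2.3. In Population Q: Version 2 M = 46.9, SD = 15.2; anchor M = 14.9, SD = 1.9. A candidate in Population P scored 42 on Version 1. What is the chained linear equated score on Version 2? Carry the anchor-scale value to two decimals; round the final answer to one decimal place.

Version 1 → anchor (Population P): v = (2.3/12.9)(42 − 48.9) + 17.1 = 15.87
anchor → Version 2 (Population Q): y = (15.2/1.9)(15.87 − 14.9) + 46.9 = 54.7

54.7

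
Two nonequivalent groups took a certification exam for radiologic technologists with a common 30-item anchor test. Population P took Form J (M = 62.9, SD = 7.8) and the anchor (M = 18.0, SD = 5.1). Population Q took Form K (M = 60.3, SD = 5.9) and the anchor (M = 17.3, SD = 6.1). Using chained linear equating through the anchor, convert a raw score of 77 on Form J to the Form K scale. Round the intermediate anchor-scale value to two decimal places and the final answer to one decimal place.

69.9

Form J → anchor (Population P): v = (5.1/7.8)(77 − 62.9) + 18.0 = 27.22
anchor → Form K (Population Q): y = (5.9/6.1)(27.22 − 17.3) + 60.3 = 69.9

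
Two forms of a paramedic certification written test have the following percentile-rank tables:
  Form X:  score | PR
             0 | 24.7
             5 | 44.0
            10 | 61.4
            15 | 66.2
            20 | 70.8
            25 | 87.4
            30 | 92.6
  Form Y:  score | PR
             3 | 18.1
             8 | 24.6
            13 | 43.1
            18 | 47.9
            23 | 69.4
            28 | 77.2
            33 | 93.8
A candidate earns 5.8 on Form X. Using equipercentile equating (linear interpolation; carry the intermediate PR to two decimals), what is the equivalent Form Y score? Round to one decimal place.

PR of 5.8 on Form X: 44.0 + (5.8 − 5)/(10 − 5) × (61.4 − 44.0) = 46.78
On Form Y, PR 46.78 falls between score 13 (PR 43.1) and 18 (PR 47.9).
Interpolate: 13 + (46.78 − 43.1)/(47.9 − 43.1) × (18 − 13) = 16.8

16.8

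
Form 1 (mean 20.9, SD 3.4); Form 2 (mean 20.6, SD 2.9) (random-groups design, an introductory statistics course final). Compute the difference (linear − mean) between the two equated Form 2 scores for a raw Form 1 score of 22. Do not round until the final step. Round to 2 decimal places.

-0.16

Mean-equated: 22 + (20.6 − 20.9) = 21.70
Linear-equated: (2.9/3.4)(22 − 20.9) + 20.6 = 21.538
Difference = 21.538 − 21.70 = -0.16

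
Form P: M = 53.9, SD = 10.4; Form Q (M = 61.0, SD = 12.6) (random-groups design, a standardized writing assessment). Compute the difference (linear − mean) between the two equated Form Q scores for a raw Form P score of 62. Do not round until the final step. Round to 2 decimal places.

1.71

Mean-equated: 62 + (61.0 − 53.9) = 69.10
Linear-equated: (12.6/10.4)(62 − 53.9) + 61.0 = 70.813
Difference = 70.813 − 69.10 = 1.71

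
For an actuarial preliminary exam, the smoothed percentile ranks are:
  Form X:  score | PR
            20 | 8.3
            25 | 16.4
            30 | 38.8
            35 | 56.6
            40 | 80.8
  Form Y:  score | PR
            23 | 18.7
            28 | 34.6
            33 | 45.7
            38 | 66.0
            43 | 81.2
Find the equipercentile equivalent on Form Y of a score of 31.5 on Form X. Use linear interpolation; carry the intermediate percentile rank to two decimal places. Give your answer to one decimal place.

PR of 31.5 on Form X: 38.8 + (31.5 − 30)/(35 − 30) × (56.6 − 38.8) = 44.14
On Form Y, PR 44.14 falls between score 28 (PR 34.6) and 33 (PR 45.7).
Interpolate: 28 + (44.14 − 34.6)/(45.7 − 34.6) × (33 − 28) = 32.3

32.3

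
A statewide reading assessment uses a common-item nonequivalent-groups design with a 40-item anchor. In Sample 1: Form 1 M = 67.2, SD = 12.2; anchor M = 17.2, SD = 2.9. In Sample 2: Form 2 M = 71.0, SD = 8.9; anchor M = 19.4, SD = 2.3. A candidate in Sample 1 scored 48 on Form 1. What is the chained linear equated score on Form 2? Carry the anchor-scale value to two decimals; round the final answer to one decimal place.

44.8

Form 1 → anchor (Sample 1): v = (2.9/12.2)(48 − 67.2) + 17.2 = 12.64
anchor → Form 2 (Sample 2): y = (8.9/2.3)(12.64 − 19.4) + 71.0 = 44.8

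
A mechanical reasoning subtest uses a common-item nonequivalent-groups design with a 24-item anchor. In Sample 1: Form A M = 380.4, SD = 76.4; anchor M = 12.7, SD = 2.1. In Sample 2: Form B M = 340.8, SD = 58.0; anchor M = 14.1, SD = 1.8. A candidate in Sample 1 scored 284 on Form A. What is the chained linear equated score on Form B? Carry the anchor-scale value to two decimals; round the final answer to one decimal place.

210.3

Form A → anchor (Sample 1): v = (2.1/76.4)(284 − 380.4) + 12.7 = 10.05
anchor → Form B (Sample 2): y = (58.0/1.8)(10.05 − 14.1) + 340.8 = 210.3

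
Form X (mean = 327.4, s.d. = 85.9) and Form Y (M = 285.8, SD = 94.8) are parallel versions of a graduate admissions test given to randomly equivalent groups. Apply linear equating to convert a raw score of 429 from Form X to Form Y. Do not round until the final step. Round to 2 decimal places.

Linear equating: y = (SD_Y/SD_X)(x − M_X) + M_Y
y = (94.8/85.9)(429 − 327.4) + 285.8
y = 1.103609 × 101.6 + 285.8 = 112.1267 + 285.8 = 397.93

397.93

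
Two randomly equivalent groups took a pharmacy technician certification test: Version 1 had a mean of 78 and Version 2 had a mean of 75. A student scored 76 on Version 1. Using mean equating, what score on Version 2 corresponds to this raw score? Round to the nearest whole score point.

Mean equating: y = x + (M_Y − M_X) = 76 + (75 − 78) = 73

73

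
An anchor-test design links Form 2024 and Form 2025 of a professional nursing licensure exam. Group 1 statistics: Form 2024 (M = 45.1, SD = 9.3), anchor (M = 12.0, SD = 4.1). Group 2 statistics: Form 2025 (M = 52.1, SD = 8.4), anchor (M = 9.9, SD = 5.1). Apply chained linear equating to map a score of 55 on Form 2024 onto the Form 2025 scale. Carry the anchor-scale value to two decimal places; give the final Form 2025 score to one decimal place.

Form 2024 → anchor (Group 1): v = (4.1/9.3)(55 − 45.1) + 12.0 = 16.36
anchor → Form 2025 (Group 2): y = (8.4/5.1)(16.36 − 9.9) + 52.1 = 62.7

62.7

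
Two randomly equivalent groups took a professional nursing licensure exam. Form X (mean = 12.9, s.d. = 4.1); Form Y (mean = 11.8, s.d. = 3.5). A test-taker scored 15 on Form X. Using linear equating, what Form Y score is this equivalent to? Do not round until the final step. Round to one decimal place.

13.6

Linear equating: y = (SD_Y/SD_X)(x − M_X) + M_Y
y = (3.5/4.1)(15 − 12.9) + 11.8
y = 0.853659 × 2.1 + 11.8 = 1.7927 + 11.8 = 13.6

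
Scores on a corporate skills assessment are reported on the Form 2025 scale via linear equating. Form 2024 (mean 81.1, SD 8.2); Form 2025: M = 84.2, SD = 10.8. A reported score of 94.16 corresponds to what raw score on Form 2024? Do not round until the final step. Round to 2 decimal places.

88.66

Invert y = (SD_Y/SD_X)(x − M_X) + M_Y:
x = (SD_X/SD_Y)(y − M_Y) + M_X = (8.2/10.8)(94.16 − 84.2) + 81.1
x = 0.759259 × 9.960 + 81.1 = 88.66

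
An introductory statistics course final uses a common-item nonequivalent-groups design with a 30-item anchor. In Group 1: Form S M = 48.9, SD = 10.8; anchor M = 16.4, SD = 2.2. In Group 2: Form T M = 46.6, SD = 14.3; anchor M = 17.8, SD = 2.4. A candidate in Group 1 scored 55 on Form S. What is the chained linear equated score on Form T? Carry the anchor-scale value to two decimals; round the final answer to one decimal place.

45.6

Form S → anchor (Group 1): v = (2.2/10.8)(55 − 48.9) + 16.4 = 17.64
anchor → Form T (Group 2): y = (14.3/2.4)(17.64 − 17.8) + 46.6 = 45.6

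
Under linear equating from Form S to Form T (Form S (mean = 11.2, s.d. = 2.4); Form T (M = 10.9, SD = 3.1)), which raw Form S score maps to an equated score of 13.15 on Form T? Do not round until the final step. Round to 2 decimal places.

Invert y = (SD_Y/SD_X)(x − M_X) + M_Y:
x = (SD_X/SD_Y)(y − M_Y) + M_X = (2.4/3.1)(13.15 − 10.9) + 11.2
x = 0.774194 × 2.250 + 11.2 = 12.94

12.94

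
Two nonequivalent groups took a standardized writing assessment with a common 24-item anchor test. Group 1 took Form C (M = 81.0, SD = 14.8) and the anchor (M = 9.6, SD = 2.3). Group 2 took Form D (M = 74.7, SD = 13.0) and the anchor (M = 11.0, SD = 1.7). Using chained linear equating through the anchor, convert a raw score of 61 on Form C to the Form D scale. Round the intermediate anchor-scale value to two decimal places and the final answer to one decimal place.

40.2

Form C → anchor (Group 1): v = (2.3/14.8)(61 − 81.0) + 9.6 = 6.49
anchor → Form D (Group 2): y = (13.0/1.7)(6.49 − 11.0) + 74.7 = 40.2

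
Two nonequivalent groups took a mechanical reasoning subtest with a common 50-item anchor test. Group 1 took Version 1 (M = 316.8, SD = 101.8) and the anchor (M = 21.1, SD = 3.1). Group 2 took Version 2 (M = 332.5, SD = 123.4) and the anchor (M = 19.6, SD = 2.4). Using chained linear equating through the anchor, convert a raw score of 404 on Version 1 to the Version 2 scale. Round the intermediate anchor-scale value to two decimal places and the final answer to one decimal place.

Version 1 → anchor (Group 1): v = (3.1/101.8)(404 − 316.8) + 21.1 = 23.76
anchor → Version 2 (Group 2): y = (123.4/2.4)(23.76 − 19.6) + 332.5 = 546.4

546.4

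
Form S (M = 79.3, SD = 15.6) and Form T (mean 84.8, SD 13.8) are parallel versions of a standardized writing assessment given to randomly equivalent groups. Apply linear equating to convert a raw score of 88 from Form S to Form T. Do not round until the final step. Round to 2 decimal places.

Linear equating: y = (SD_Y/SD_X)(x − M_X) + M_Y
y = (13.8/15.6)(88 − 79.3) + 84.8
y = 0.884615 × 8.7 + 84.8 = 7.6962 + 84.8 = 92.50

92.50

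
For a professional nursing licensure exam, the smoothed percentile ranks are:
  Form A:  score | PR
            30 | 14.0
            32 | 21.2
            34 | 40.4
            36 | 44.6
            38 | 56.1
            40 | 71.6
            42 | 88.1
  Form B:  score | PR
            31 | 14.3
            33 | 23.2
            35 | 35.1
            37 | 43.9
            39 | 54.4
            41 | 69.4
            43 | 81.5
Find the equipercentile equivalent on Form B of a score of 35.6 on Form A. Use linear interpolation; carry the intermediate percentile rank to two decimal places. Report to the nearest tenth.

37.0

PR of 35.6 on Form A: 40.4 + (35.6 − 34)/(36 − 34) × (44.6 − 40.4) = 43.76
On Form B, PR 43.76 falls between score 35 (PR 35.1) and 37 (PR 43.9).
Interpolate: 35 + (43.76 − 35.1)/(43.9 − 35.1) × (37 − 35) = 37.0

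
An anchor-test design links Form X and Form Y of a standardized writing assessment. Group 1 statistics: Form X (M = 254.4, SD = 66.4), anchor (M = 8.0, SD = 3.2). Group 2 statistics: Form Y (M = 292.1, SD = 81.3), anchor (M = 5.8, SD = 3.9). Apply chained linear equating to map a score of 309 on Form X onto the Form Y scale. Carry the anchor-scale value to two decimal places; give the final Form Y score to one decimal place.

Form X → anchor (Group 1): v = (3.2/66.4)(309 − 254.4) + 8.0 = 10.63
anchor → Form Y (Group 2): y = (81.3/3.9)(10.63 − 5.8) + 292.1 = 392.8

392.8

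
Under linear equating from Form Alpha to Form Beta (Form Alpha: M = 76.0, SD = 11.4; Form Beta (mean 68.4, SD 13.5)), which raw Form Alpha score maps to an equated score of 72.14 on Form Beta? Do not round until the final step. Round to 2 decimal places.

Invert y = (SD_Y/SD_X)(x − M_X) + M_Y:
x = (SD_X/SD_Y)(y − M_Y) + M_X = (11.4/13.5)(72.14 − 68.4) + 76.0
x = 0.844444 × 3.740 + 76.0 = 79.16

79.16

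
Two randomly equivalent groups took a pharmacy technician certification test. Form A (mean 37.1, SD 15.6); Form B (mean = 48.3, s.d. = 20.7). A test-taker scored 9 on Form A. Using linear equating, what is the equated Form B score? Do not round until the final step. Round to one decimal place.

11.0

Linear equating: y = (SD_Y/SD_X)(x − M_X) + M_Y
y = (20.7/15.6)(9 − 37.1) + 48.3
y = 1.326923 × -28.1 + 48.3 = -37.2865 + 48.3 = 11.0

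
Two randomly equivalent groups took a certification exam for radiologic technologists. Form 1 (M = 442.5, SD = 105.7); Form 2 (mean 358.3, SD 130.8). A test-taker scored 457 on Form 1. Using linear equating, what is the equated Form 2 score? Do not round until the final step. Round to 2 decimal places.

376.24

Linear equating: y = (SD_Y/SD_X)(x − M_X) + M_Y
y = (130.8/105.7)(457 − 442.5) + 358.3
y = 1.237465 × 14.5 + 358.3 = 17.9432 + 358.3 = 376.24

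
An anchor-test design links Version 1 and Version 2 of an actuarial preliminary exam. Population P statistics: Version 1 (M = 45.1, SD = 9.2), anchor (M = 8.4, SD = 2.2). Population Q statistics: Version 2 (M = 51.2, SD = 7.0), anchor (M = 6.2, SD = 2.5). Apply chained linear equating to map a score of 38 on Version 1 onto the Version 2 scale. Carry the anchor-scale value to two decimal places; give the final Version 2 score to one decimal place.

Version 1 → anchor (Population P): v = (2.2/9.2)(38 − 45.1) + 8.4 = 6.70
anchor → Version 2 (Population Q): y = (7.0/2.5)(6.70 − 6.2) + 51.2 = 52.6

52.6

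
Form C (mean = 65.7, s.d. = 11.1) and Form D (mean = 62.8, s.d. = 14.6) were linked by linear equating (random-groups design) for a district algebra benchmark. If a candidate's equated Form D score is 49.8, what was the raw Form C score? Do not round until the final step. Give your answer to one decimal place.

55.8

Invert y = (SD_Y/SD_X)(x − M_X) + M_Y:
x = (SD_X/SD_Y)(y − M_Y) + M_X = (11.1/14.6)(49.8 − 62.8) + 65.7
x = 0.760274 × -13.000 + 65.7 = 55.8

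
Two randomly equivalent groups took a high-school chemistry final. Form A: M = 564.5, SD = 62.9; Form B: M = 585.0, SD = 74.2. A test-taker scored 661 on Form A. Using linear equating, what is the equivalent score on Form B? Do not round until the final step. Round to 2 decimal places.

698.84

Linear equating: y = (SD_Y/SD_X)(x − M_X) + M_Y
y = (74.2/62.9)(661 − 564.5) + 585.0
y = 1.179650 × 96.5 + 585.0 = 113.8362 + 585.0 = 698.84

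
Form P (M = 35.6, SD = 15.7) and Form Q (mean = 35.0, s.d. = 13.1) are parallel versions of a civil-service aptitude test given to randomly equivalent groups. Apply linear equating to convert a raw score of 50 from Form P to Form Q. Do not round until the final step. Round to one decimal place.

47.0

Linear equating: y = (SD_Y/SD_X)(x − M_X) + M_Y
y = (13.1/15.7)(50 − 35.6) + 35.0
y = 0.834395 × 14.4 + 35.0 = 12.0153 + 35.0 = 47.0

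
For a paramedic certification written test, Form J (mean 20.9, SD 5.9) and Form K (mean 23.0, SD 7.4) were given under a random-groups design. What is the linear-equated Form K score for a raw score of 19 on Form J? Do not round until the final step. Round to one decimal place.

20.6

Linear equating: y = (SD_Y/SD_X)(x − M_X) + M_Y
y = (7.4/5.9)(19 − 20.9) + 23.0
y = 1.254237 × -1.9 + 23.0 = -2.3831 + 23.0 = 20.6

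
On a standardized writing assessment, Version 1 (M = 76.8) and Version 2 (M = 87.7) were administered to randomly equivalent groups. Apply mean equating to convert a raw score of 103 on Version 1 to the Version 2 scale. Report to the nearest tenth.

113.9

Mean equating: y = x + (M_Y − M_X) = 103 + (87.7 − 76.8) = 113.9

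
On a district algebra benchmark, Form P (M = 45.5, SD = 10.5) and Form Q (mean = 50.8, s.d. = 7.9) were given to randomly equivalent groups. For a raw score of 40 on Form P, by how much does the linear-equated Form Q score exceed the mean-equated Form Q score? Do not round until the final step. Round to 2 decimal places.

1.36

Mean-equated: 40 + (50.8 − 45.5) = 45.30
Linear-equated: (7.9/10.5)(40 − 45.5) + 50.8 = 46.662
Difference = 46.662 − 45.30 = 1.36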